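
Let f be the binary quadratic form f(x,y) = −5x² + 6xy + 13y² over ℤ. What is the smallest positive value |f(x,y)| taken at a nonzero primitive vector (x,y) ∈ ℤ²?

descent: ρ → (13,-6,-5)
descent: ρ → (-5,16,2)  [lands on river]
river: ρ → (2,16,-5)
river: ρ → (-5,14,5)
river: ρ → (5,16,-2)
river: ρ → (-2,16,5)
river: ρ → (5,14,-5)
closes: descent 2, river 6
min |a| on river = 2

2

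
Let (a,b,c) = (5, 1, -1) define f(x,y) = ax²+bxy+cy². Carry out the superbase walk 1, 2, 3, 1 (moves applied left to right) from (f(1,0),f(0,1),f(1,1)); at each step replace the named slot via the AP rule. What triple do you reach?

start (5,-1,5) = (f(1,0),f(0,1),f(1,1))
replace slot 1: 2·((-1)+5) − 5 = 3 → (3,-1,5)
replace slot 2: 2·(3+5) − (-1) = 17 → (3,17,5)
replace slot 3: 2·(3+17) − 5 = 35 → (3,17,35)
replace slot 1: 2·(17+35) − 3 = 101 → (101,17,35)

101,17,35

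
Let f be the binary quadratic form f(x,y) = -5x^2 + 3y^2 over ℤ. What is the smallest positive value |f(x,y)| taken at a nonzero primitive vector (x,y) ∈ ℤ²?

descent: ρ → (3,6,-2)  [lands on river]
river: ρ → (-2,6,3)
closes: descent 1, river 2
min |a| on river = 2

2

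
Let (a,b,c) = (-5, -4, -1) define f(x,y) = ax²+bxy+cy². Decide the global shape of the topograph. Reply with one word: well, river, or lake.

D = b²−4ac = (-4)² − 4·(-5)·(-1) = -4
D < 0 ⇒ definite ⇒ every region one sign ⇒ single well

well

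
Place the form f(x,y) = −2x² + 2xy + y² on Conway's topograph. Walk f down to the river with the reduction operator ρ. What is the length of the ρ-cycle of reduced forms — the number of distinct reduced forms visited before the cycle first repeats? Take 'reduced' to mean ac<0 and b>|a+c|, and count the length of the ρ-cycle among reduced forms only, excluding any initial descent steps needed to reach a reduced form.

D = 12, ⌊√D⌋ = 3
river: ρ → (1,2,-2)
river: ρ → (-2,2,1)
ρ-cycle length = 2 (tail of 0 descent steps not counted)

2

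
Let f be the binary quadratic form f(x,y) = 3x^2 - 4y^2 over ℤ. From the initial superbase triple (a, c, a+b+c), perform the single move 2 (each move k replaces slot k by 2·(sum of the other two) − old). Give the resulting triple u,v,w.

start (3,-4,-1) = (f(1,0),f(0,1),f(1,1))
replace slot 2: 2·(3+(-1)) − (-4) = 8 → (3,8,-1)

3,8,-1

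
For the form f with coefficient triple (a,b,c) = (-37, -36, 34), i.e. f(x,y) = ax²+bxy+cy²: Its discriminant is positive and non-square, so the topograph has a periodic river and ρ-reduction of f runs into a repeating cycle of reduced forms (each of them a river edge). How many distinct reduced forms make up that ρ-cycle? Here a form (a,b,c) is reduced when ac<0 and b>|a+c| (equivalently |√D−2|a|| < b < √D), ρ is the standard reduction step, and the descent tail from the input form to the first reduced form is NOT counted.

D = 6328, ⌊√D⌋ = 79
descent: ρ → (34,36,-37)  [lands on river]
river: ρ → (-37,38,33)
river: ρ → (33,28,-42)
river: ρ → (-42,56,19)
river: ρ → (19,58,-39)
river: ρ → (-39,20,38)
river: ρ → (38,56,-21)
river: ρ → (-21,70,17)
river: ρ → (17,66,-29)
river: ρ → (-29,50,33)
river: ρ → (33,16,-46)
river: ρ → (-46,76,3)
river: ρ → (3,74,-71)
river: ρ → (-71,68,6)
river: ρ → (6,76,-23)
river: ρ → (-23,62,27)
river: ρ → (27,46,-39)
river: ρ → (-39,32,34)
ρ-cycle length = 18 (tail of 1 descent step not counted)

18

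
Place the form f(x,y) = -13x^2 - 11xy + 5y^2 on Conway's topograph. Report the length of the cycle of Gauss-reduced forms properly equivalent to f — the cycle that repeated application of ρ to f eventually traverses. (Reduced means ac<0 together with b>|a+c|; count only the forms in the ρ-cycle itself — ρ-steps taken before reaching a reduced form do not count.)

D = 381, ⌊√D⌋ = 19
descent: ρ → (5,11,-13)  [lands on river]
river: ρ → (-13,15,3)
river: ρ → (3,15,-13)
river: ρ → (-13,11,5)
river: ρ → (5,19,-1)
river: ρ → (-1,19,5)
ρ-cycle length = 6 (tail of 1 descent step not counted)

6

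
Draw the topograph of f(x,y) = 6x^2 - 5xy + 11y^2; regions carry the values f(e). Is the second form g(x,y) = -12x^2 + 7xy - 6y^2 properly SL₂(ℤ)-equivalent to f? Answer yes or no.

D₁ = -239, D₂ = -239
f: reduced (well bottom): (6,-5,11) with a≤c, −a<b≤a
g is negative-definite; reduce −g:
−g: flip: (12,-7,6)→(6,7,12)
−g: translate: b→-5 (≡7 mod 12), so (6,7,12)→(6,-5,11)
−g: reduced (well bottom): (6,-5,11) with a≤c, −a<b≤a
flip sign back: reduced form of g is (-6,5,-11)
reduced forms (6, -5, 11) vs (-6, 5, -11) ⇒ inequivalent

no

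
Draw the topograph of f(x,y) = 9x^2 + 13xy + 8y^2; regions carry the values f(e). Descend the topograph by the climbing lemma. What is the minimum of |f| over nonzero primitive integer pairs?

translate: b→-5 (≡13 mod 18), so (9,13,8)→(9,-5,4)
flip: (9,-5,4)→(4,5,9)
translate: b→-3 (≡5 mod 8), so (4,5,9)→(4,-3,8)
reduced (well bottom): (4,-3,8) with a≤c, −a<b≤a
well minimum = a = 4

4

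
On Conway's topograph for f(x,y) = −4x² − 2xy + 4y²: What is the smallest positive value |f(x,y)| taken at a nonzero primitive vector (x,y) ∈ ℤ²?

descent: ρ → (4,2,-4)  [lands on river]
river: ρ → (-4,6,2)
river: ρ → (2,6,-4)
river: ρ → (-4,2,4)
river: ρ → (4,6,-2)
river: ρ → (-2,6,4)
closes: descent 1, river 6
min |a| on river = 2

2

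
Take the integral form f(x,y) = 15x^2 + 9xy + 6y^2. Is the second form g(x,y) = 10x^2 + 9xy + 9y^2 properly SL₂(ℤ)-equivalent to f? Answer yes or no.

D₁ = -279, D₂ = -279
f: flip: (15,9,6)→(6,-9,15)
f: translate: b→3 (≡-9 mod 12), so (6,-9,15)→(6,3,12)
f: reduced (well bottom): (6,3,12) with a≤c, −a<b≤a
g: flip: (10,9,9)→(9,-9,10)
g: translate: b→9 (≡-9 mod 18), so (9,-9,10)→(9,9,10)
g: reduced (well bottom): (9,9,10) with a≤c, −a<b≤a
reduced forms (6, 3, 12) vs (9, 9, 10) ⇒ inequivalent

no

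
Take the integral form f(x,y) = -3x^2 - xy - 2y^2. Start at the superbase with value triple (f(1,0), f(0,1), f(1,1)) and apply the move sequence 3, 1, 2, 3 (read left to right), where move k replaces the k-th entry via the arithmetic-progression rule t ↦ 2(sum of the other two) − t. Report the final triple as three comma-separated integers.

start (-3,-2,-6) = (f(1,0),f(0,1),f(1,1))
replace slot 3: 2·((-3)+(-2)) − (-6) = -4 → (-3,-2,-4)
replace slot 1: 2·((-2)+(-4)) − (-3) = -9 → (-9,-2,-4)
replace slot 2: 2·((-9)+(-4)) − (-2) = -24 → (-9,-24,-4)
replace slot 3: 2·((-9)+(-24)) − (-4) = -62 → (-9,-24,-62)

-9,-24,-62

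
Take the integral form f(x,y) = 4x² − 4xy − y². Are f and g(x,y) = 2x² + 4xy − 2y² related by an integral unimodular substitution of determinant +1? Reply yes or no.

D₁ = 32, D₂ = 32
river cycle of f (length 2): (-1, 4, 4), (4, 4, -1)
river cycle of g (length 2): (-2, 4, 2), (2, 4, -2)
cycles differ ⇒ inequivalent

no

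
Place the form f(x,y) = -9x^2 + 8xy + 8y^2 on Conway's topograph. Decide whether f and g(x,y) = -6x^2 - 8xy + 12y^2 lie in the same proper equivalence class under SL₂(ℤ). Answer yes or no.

D₁ = 352, D₂ = 352
river cycle of f (length 6): (8, 8, -9), (-9, 10, 7), (7, 18, -1), (-1, 18, 7), (7, 10, -9), (-9, 8, 8)
river cycle of g (length 6): (12, 8, -6), (-6, 16, 4), (4, 16, -6), (-6, 8, 12), (12, 16, -2), (-2, 16, 12)
cycles differ ⇒ inequivalent

no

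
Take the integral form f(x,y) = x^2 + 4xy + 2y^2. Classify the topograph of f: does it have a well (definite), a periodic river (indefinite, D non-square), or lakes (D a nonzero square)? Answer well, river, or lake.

D = b²−4ac = 4² − 4·1·2 = 8
D > 0 non-square ⇒ indefinite ⇒ periodic river

river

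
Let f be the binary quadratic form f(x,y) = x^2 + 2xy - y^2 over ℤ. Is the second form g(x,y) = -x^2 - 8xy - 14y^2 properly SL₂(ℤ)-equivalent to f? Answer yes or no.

D₁ = 8, D₂ = 8
river cycle of f (length 2): (-1, 2, 1), (1, 2, -1)
river cycle of g (length 2): (-1, 2, 1), (1, 2, -1)
cycles coincide ⇒ equivalent

yes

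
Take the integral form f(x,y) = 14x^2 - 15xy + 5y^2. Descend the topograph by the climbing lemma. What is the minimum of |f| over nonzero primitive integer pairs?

translate: b→13 (≡-15 mod 28), so (14,-15,5)→(14,13,4)
flip: (14,13,4)→(4,-13,14)
translate: b→3 (≡-13 mod 8), so (4,-13,14)→(4,3,4)
reduced (well bottom): (4,3,4) with a≤c, −a<b≤a
well minimum = a = 4

4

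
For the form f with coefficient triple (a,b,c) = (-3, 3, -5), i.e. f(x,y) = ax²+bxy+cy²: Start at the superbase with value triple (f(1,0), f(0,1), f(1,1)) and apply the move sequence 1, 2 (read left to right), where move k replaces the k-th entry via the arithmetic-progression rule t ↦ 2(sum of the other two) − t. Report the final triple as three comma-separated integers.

start (-3,-5,-5) = (f(1,0),f(0,1),f(1,1))
replace slot 1: 2·((-5)+(-5)) − (-3) = -17 → (-17,-5,-5)
replace slot 2: 2·((-17)+(-5)) − (-5) = -39 → (-17,-39,-5)

-17,-39,-5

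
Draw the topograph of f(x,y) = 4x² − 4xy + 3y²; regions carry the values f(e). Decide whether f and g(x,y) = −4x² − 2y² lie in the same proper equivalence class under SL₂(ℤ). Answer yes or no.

D₁ = -32, D₂ = -32
f: translate: b→4 (≡-4 mod 8), so (4,-4,3)→(4,4,3)
f: flip: (4,4,3)→(3,-4,4)
f: translate: b→2 (≡-4 mod 6), so (3,-4,4)→(3,2,3)
f: reduced (well bottom): (3,2,3) with a≤c, −a<b≤a
g is negative-definite; reduce −g:
−g: flip: (4,0,2)→(2,0,4)
−g: reduced (well bottom): (2,0,4) with a≤c, −a<b≤a
flip sign back: reduced form of g is (-2,0,-4)
reduced forms (3, 2, 3) vs (-2, 0, -4) ⇒ inequivalent

no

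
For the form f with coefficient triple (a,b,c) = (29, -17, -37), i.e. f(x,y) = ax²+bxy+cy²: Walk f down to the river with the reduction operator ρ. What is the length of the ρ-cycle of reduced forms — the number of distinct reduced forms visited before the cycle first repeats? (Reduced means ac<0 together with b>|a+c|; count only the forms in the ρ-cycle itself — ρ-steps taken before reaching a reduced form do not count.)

D = 4581, ⌊√D⌋ = 67
descent: ρ → (-37,17,29)  [lands on river]
river: ρ → (29,41,-25)
river: ρ → (-25,59,11)
river: ρ → (11,51,-45)
river: ρ → (-45,39,17)
river: ρ → (17,63,-9)
river: ρ → (-9,63,17)
river: ρ → (17,39,-45)
river: ρ → (-45,51,11)
river: ρ → (11,59,-25)
river: ρ → (-25,41,29)
river: ρ → (29,17,-37)
river: ρ → (-37,57,9)
river: ρ → (9,51,-55)
river: ρ → (-55,59,5)
river: ρ → (5,61,-43)
river: ρ → (-43,25,23)
river: ρ → (23,67,-1)
river: ρ → (-1,67,23)
river: ρ → (23,25,-43)
river: ρ → (-43,61,5)
river: ρ → (5,59,-55)
river: ρ → (-55,51,9)
river: ρ → (9,57,-37)
ρ-cycle length = 24 (tail of 1 descent step not counted)

24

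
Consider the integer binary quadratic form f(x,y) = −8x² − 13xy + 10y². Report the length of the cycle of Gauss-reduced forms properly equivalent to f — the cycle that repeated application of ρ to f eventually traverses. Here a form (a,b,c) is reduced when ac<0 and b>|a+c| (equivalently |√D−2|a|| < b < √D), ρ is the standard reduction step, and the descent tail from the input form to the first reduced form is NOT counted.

D = 489, ⌊√D⌋ = 22
descent: ρ → (10,13,-8)  [lands on river]
river: ρ → (-8,19,4)
river: ρ → (4,21,-3)
river: ρ → (-3,21,4)
river: ρ → (4,19,-8)
river: ρ → (-8,13,10)
river: ρ → (10,7,-11)
river: ρ → (-11,15,6)
river: ρ → (6,21,-2)
river: ρ → (-2,19,16)
river: ρ → (16,13,-5)
river: ρ → (-5,17,10)
river: ρ → (10,3,-12)
river: ρ → (-12,21,1)
river: ρ → (1,21,-12)
river: ρ → (-12,3,10)
river: ρ → (10,17,-5)
river: ρ → (-5,13,16)
river: ρ → (16,19,-2)
river: ρ → (-2,21,6)
river: ρ → (6,15,-11)
river: ρ → (-11,7,10)
ρ-cycle length = 22 (tail of 1 descent step not counted)

22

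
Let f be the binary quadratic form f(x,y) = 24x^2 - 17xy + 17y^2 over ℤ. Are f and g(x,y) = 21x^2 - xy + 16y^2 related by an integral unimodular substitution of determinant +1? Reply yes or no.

D₁ = -1343, D₂ = -1343
f: flip: (24,-17,17)→(17,17,24)
f: reduced (well bottom): (17,17,24) with a≤c, −a<b≤a
g: flip: (21,-1,16)→(16,1,21)
g: reduced (well bottom): (16,1,21) with a≤c, −a<b≤a
reduced forms (17, 17, 24) vs (16, 1, 21) ⇒ inequivalent

no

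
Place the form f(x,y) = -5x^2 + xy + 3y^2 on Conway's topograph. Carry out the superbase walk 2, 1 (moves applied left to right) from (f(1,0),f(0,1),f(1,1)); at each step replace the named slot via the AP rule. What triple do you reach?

start (-5,3,-1) = (f(1,0),f(0,1),f(1,1))
replace slot 2: 2·((-5)+(-1)) − 3 = -15 → (-5,-15,-1)
replace slot 1: 2·((-15)+(-1)) − (-5) = -27 → (-27,-15,-1)

-27,-15,-1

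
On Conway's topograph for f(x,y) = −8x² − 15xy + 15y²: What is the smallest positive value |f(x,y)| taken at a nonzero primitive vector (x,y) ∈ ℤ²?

descent: ρ → (15,15,-8)  [lands on river]
river: ρ → (-8,17,13)
river: ρ → (13,9,-12)
river: ρ → (-12,15,10)
river: ρ → (10,25,-2)
river: ρ → (-2,23,22)
river: ρ → (22,21,-3)
river: ρ → (-3,21,22)
river: ρ → (22,23,-2)
river: ρ → (-2,25,10)
river: ρ → (10,15,-12)
river: ρ → (-12,9,13)
river: ρ → (13,17,-8)
river: ρ → (-8,15,15)
closes: descent 1, river 14
min |a| on river = 2

2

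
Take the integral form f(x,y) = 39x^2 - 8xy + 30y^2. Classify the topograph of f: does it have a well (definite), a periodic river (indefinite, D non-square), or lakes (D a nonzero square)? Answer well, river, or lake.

D = b²−4ac = (-8)² − 4·39·30 = -4616
D < 0 ⇒ definite ⇒ every region one sign ⇒ single well

well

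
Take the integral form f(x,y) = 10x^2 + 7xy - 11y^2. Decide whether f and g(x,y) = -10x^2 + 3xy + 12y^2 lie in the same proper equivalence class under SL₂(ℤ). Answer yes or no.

D₁ = 489, D₂ = 489
river cycle of f (length 22): (-11, 15, 6), (6, 21, -2), (-2, 19, 16), (16, 13, -5), (-5, 17, 10), (10, 3, -12), (-12, 21, 1), (1, 21, -12), (-12, 3, 10), (10, 17, -5), … (12 more)
river cycle of g (length 22): (12, 21, -1), (-1, 21, 12), (12, 3, -10), (-10, 17, 5), (5, 13, -16), (-16, 19, 2), (2, 21, -6), (-6, 15, 11), (11, 7, -10), (-10, 13, 8), … (12 more)
cycles differ ⇒ inequivalent

no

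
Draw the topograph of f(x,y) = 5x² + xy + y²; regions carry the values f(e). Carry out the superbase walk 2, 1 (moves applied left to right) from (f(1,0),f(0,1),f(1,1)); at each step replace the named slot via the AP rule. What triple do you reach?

start (5,1,7) = (f(1,0),f(0,1),f(1,1))
replace slot 2: 2·(5+7) − 1 = 23 → (5,23,7)
replace slot 1: 2·(23+7) − 5 = 55 → (55,23,7)

55,23,7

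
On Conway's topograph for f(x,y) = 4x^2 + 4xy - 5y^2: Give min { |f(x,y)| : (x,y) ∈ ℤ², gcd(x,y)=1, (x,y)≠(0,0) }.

river: ρ → (-5,6,3)
river: ρ → (3,6,-5)
river: ρ → (-5,4,4)
river: ρ → (4,4,-5)
closes: descent 0, river 4
min |a| on river = 3

3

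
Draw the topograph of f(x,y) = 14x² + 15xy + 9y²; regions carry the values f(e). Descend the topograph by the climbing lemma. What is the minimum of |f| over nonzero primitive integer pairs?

translate: b→-13 (≡15 mod 28), so (14,15,9)→(14,-13,8)
flip: (14,-13,8)→(8,13,14)
translate: b→-3 (≡13 mod 16), so (8,13,14)→(8,-3,9)
reduced (well bottom): (8,-3,9) with a≤c, −a<b≤a
well minimum = a = 8

8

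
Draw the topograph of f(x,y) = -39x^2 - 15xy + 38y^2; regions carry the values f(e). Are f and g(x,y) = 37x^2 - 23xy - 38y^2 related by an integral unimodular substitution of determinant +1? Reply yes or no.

D₁ = 6153, D₂ = 6153
river cycle of f (length 12): (38, 15, -39), (-39, 63, 14), (14, 77, -4), (-4, 75, 33), (33, 57, -22), (-22, 75, 6), (6, 69, -58), (-58, 47, 17), (17, 55, -46), (-46, 37, 26), … (2 more)
river cycle of g (length 16): (-38, 23, 37), (37, 51, -24), (-24, 45, 43), (43, 41, -26), (-26, 63, 21), (21, 63, -26), (-26, 41, 43), (43, 45, -24), (-24, 51, 37), (37, 23, -38), … (6 more)
cycles differ ⇒ inequivalent

no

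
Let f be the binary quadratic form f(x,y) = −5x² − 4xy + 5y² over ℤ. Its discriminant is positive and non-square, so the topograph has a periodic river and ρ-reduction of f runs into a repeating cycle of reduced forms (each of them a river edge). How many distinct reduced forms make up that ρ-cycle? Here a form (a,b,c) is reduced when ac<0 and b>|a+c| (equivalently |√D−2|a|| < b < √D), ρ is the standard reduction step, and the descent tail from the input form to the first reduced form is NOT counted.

D = 116, ⌊√D⌋ = 10
descent: ρ → (5,4,-5)  [lands on river]
river: ρ → (-5,6,4)
river: ρ → (4,10,-1)
river: ρ → (-1,10,4)
river: ρ → (4,6,-5)
river: ρ → (-5,4,5)
river: ρ → (5,6,-4)
river: ρ → (-4,10,1)
river: ρ → (1,10,-4)
river: ρ → (-4,6,5)
ρ-cycle length = 10 (tail of 1 descent step not counted)

10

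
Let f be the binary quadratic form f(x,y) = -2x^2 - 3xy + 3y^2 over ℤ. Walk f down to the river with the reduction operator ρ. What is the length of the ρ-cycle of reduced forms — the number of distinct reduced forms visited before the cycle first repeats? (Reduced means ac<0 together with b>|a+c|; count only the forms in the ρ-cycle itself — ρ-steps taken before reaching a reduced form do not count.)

D = 33, ⌊√D⌋ = 5
descent: ρ → (3,3,-2)  [lands on river]
river: ρ → (-2,5,1)
river: ρ → (1,5,-2)
river: ρ → (-2,3,3)
ρ-cycle length = 4 (tail of 1 descent step not counted)

4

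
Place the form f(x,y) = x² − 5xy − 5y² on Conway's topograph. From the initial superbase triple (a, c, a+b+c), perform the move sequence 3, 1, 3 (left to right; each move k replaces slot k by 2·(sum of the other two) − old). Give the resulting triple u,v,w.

start (1,-5,-9) = (f(1,0),f(0,1),f(1,1))
replace slot 3: 2·(1+(-5)) − (-9) = 1 → (1,-5,1)
replace slot 1: 2·((-5)+1) − 1 = -9 → (-9,-5,1)
replace slot 3: 2·((-9)+(-5)) − 1 = -29 → (-9,-5,-29)

-9,-5,-29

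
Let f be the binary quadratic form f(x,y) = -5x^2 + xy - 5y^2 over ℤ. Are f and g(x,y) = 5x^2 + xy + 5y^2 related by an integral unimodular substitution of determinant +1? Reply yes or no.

D₁ = -99, D₂ = -99
f is negative-definite; reduce −f:
−f: flip: (5,-1,5)→(5,1,5)
−f: reduced (well bottom): (5,1,5) with a≤c, −a<b≤a
flip sign back: reduced form of f is (-5,-1,-5)
g: reduced (well bottom): (5,1,5) with a≤c, −a<b≤a
reduced forms (-5, -1, -5) vs (5, 1, 5) ⇒ inequivalent

no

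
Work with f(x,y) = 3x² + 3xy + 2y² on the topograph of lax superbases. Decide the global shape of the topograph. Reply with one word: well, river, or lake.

D = b²−4ac = 3² − 4·3·2 = -15
D < 0 ⇒ definite ⇒ every region one sign ⇒ single well

well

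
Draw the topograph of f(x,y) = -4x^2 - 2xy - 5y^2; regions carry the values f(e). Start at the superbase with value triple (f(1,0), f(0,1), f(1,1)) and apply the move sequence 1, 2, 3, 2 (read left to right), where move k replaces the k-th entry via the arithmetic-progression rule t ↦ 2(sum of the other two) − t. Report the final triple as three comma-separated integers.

start (-4,-5,-11) = (f(1,0),f(0,1),f(1,1))
replace slot 1: 2·((-5)+(-11)) − (-4) = -28 → (-28,-5,-11)
replace slot 2: 2·((-28)+(-11)) − (-5) = -73 → (-28,-73,-11)
replace slot 3: 2·((-28)+(-73)) − (-11) = -191 → (-28,-73,-191)
replace slot 2: 2·((-28)+(-191)) − (-73) = -365 → (-28,-365,-191)

-28,-365,-191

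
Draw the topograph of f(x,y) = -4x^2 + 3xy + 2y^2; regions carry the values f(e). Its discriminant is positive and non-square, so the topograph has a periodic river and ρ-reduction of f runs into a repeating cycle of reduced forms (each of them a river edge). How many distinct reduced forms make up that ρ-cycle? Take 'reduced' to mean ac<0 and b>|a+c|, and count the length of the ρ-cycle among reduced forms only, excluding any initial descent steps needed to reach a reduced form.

D = 41, ⌊√D⌋ = 6
river: ρ → (2,5,-2)
river: ρ → (-2,3,4)
river: ρ → (4,5,-1)
river: ρ → (-1,5,4)
river: ρ → (4,3,-2)
river: ρ → (-2,5,2)
river: ρ → (2,3,-4)
river: ρ → (-4,5,1)
river: ρ → (1,5,-4)
river: ρ → (-4,3,2)
ρ-cycle length = 10 (tail of 0 descent steps not counted)

10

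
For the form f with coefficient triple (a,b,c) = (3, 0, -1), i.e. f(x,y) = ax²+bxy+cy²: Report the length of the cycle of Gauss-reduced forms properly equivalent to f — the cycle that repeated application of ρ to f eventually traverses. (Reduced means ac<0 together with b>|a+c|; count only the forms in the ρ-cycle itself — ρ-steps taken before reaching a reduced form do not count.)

D = 12, ⌊√D⌋ = 3
descent: ρ → (-1,2,2)  [lands on river]
river: ρ → (2,2,-1)
ρ-cycle length = 2 (tail of 1 descent step not counted)

2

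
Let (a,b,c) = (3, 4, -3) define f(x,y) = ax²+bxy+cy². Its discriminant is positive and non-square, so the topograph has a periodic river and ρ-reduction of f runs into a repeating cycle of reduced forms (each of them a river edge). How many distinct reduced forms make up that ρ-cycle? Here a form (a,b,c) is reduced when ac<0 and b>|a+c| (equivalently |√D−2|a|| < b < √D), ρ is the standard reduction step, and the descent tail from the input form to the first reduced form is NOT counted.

D = 52, ⌊√D⌋ = 7
river: ρ → (-3,2,4)
river: ρ → (4,6,-1)
river: ρ → (-1,6,4)
river: ρ → (4,2,-3)
river: ρ → (-3,4,3)
river: ρ → (3,2,-4)
river: ρ → (-4,6,1)
river: ρ → (1,6,-4)
river: ρ → (-4,2,3)
river: ρ → (3,4,-3)
ρ-cycle length = 10 (tail of 0 descent steps not counted)

10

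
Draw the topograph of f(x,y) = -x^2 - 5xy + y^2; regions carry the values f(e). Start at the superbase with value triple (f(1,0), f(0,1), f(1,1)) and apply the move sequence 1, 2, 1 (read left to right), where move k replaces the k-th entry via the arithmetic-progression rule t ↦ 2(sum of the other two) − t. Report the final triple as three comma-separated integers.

start (-1,1,-5) = (f(1,0),f(0,1),f(1,1))
replace slot 1: 2·(1+(-5)) − (-1) = -7 → (-7,1,-5)
replace slot 2: 2·((-7)+(-5)) − 1 = -25 → (-7,-25,-5)
replace slot 1: 2·((-25)+(-5)) − (-7) = -53 → (-53,-25,-5)

-53,-25,-5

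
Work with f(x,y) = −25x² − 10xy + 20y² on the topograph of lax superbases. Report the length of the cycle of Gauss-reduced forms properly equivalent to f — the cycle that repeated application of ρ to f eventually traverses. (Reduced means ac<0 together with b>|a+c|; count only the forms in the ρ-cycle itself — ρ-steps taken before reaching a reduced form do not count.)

D = 2100, ⌊√D⌋ = 45
descent: ρ → (20,10,-25)  [lands on river]
river: ρ → (-25,40,5)
river: ρ → (5,40,-25)
river: ρ → (-25,10,20)
river: ρ → (20,30,-15)
river: ρ → (-15,30,20)
ρ-cycle length = 6 (tail of 1 descent step not counted)

6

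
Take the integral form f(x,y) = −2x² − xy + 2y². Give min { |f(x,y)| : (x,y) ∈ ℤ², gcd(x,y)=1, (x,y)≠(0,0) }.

descent: ρ → (2,1,-2)  [lands on river]
river: ρ → (-2,3,1)
river: ρ → (1,3,-2)
river: ρ → (-2,1,2)
river: ρ → (2,3,-1)
river: ρ → (-1,3,2)
closes: descent 1, river 6
min |a| on river = 1

1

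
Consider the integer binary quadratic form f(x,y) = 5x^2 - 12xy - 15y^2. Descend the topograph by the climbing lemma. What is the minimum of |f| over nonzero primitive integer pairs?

descent: ρ → (-15,12,5)  [lands on river]
river: ρ → (5,18,-6)
river: ρ → (-6,18,5)
river: ρ → (5,12,-15)
river: ρ → (-15,18,2)
river: ρ → (2,18,-15)
closes: descent 1, river 6
min |a| on river = 2

2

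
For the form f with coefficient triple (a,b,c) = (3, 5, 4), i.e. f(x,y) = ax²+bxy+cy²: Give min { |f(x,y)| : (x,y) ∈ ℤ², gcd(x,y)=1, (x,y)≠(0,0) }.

translate: b→-1 (≡5 mod 6), so (3,5,4)→(3,-1,2)
flip: (3,-1,2)→(2,1,3)
reduced (well bottom): (2,1,3) with a≤c, −a<b≤a
well minimum = a = 2

2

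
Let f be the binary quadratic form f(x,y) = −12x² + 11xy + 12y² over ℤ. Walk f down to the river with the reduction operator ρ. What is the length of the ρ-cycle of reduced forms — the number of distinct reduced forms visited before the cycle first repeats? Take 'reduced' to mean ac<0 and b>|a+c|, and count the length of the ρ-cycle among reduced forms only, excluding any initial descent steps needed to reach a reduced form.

D = 697, ⌊√D⌋ = 26
river: ρ → (12,13,-11)
river: ρ → (-11,9,14)
river: ρ → (14,19,-6)
river: ρ → (-6,17,17)
river: ρ → (17,17,-6)
river: ρ → (-6,19,14)
river: ρ → (14,9,-11)
river: ρ → (-11,13,12)
river: ρ → (12,11,-12)
river: ρ → (-12,13,11)
river: ρ → (11,9,-14)
river: ρ → (-14,19,6)
river: ρ → (6,17,-17)
river: ρ → (-17,17,6)
river: ρ → (6,19,-14)
river: ρ → (-14,9,11)
river: ρ → (11,13,-12)
river: ρ → (-12,11,12)
ρ-cycle length = 18 (tail of 0 descent steps not counted)

18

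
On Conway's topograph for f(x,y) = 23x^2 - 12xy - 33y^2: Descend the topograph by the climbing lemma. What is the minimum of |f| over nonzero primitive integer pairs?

descent: ρ → (-33,12,23)  [lands on river]
river: ρ → (23,34,-22)
river: ρ → (-22,54,3)
river: ρ → (3,54,-22)
river: ρ → (-22,34,23)
river: ρ → (23,12,-33)
river: ρ → (-33,54,2)
river: ρ → (2,54,-33)
closes: descent 1, river 8
min |a| on river = 2

2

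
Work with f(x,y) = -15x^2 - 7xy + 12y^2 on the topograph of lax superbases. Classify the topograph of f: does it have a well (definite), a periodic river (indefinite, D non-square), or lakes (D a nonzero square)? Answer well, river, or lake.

D = b²−4ac = (-7)² − 4·(-15)·12 = 769
D > 0 non-square ⇒ indefinite ⇒ periodic river

river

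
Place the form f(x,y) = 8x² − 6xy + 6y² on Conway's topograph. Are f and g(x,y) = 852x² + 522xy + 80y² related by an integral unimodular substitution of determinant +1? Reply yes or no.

D₁ = -156, D₂ = -156
f: flip: (8,-6,6)→(6,6,8)
f: reduced (well bottom): (6,6,8) with a≤c, −a<b≤a
g: flip: (852,522,80)→(80,-522,852)
g: translate: b→-42 (≡-522 mod 160), so (80,-522,852)→(80,-42,6)
g: flip: (80,-42,6)→(6,42,80)
g: translate: b→6 (≡42 mod 12), so (6,42,80)→(6,6,8)
g: reduced (well bottom): (6,6,8) with a≤c, −a<b≤a
reduced forms (6, 6, 8) vs (6, 6, 8) ⇒ equivalent

yes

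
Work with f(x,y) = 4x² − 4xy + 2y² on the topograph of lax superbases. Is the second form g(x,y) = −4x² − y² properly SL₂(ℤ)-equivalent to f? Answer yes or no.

D₁ = -16, D₂ = -16
f: translate: b→4 (≡-4 mod 8), so (4,-4,2)→(4,4,2)
f: flip: (4,4,2)→(2,-4,4)
f: translate: b→0 (≡-4 mod 4), so (2,-4,4)→(2,0,2)
f: reduced (well bottom): (2,0,2) with a≤c, −a<b≤a
g is negative-definite; reduce −g:
−g: flip: (4,0,1)→(1,0,4)
−g: reduced (well bottom): (1,0,4) with a≤c, −a<b≤a
flip sign back: reduced form of g is (-1,0,-4)
reduced forms (2, 0, 2) vs (-1, 0, -4) ⇒ inequivalent

no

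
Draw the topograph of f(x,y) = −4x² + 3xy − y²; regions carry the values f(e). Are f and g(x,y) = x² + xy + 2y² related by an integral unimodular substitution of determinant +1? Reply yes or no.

D₁ = -7, D₂ = -7
f is negative-definite; reduce −f:
−f: flip: (4,-3,1)→(1,3,4)
−f: translate: b→1 (≡3 mod 2), so (1,3,4)→(1,1,2)
−f: reduced (well bottom): (1,1,2) with a≤c, −a<b≤a
flip sign back: reduced form of f is (-1,-1,-2)
g: reduced (well bottom): (1,1,2) with a≤c, −a<b≤a
reduced forms (-1, -1, -2) vs (1, 1, 2) ⇒ inequivalent

no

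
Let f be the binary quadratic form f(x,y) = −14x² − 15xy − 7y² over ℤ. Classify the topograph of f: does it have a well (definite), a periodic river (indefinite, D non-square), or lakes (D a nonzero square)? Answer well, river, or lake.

D = b²−4ac = (-15)² − 4·(-14)·(-7) = -167
D < 0 ⇒ definite ⇒ every region one sign ⇒ single well

well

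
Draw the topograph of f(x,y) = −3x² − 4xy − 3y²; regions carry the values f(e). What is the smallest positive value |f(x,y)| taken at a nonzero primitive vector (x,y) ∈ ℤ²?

translate: b→-2 (≡4 mod 6), so (3,4,3)→(3,-2,2)
flip: (3,-2,2)→(2,2,3)
reduced (well bottom): (2,2,3) with a≤c, −a<b≤a
well minimum |f| = |-2| = 2 (negative-definite)

2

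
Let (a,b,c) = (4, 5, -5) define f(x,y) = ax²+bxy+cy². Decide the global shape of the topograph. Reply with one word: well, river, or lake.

D = b²−4ac = 5² − 4·4·(-5) = 105
D > 0 non-square ⇒ indefinite ⇒ periodic river

river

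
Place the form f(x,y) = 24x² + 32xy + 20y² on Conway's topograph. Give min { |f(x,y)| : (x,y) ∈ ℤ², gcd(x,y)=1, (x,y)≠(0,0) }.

translate: b→-16 (≡32 mod 48), so (24,32,20)→(24,-16,12)
flip: (24,-16,12)→(12,16,24)
translate: b→-8 (≡16 mod 24), so (12,16,24)→(12,-8,20)
reduced (well bottom): (12,-8,20) with a≤c, −a<b≤a
well minimum = a = 12

12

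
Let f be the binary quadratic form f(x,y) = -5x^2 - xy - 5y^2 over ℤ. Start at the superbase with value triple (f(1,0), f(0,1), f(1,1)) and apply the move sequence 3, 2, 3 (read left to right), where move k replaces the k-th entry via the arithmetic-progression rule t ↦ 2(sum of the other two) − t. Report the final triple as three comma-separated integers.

start (-5,-5,-11) = (f(1,0),f(0,1),f(1,1))
replace slot 3: 2·((-5)+(-5)) − (-11) = -9 → (-5,-5,-9)
replace slot 2: 2·((-5)+(-9)) − (-5) = -23 → (-5,-23,-9)
replace slot 3: 2·((-5)+(-23)) − (-9) = -47 → (-5,-23,-47)

-5,-23,-47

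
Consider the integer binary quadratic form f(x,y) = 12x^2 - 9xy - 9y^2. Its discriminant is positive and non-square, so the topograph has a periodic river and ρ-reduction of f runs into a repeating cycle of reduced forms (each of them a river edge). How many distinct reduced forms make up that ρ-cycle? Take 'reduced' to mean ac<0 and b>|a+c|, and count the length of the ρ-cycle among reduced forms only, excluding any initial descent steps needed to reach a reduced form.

D = 513, ⌊√D⌋ = 22
descent: ρ → (-9,9,12)  [lands on river]
river: ρ → (12,15,-6)
river: ρ → (-6,21,3)
river: ρ → (3,21,-6)
river: ρ → (-6,15,12)
river: ρ → (12,9,-9)
ρ-cycle length = 6 (tail of 1 descent step not counted)

6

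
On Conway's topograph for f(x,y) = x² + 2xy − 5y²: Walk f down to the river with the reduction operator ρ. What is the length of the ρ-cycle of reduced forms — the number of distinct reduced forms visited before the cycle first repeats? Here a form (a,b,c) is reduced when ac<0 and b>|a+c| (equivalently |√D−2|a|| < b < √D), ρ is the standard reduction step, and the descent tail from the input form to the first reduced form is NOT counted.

D = 24, ⌊√D⌋ = 4
descent: ρ → (-5,-2,1)
descent: ρ → (1,4,-2)  [lands on river]
river: ρ → (-2,4,1)
ρ-cycle length = 2 (tail of 2 descent steps not counted)

2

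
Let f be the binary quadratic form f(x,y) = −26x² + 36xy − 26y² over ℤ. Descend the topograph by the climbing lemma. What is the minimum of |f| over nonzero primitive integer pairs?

translate: b→16 (≡-36 mod 52), so (26,-36,26)→(26,16,16)
flip: (26,16,16)→(16,-16,26)
translate: b→16 (≡-16 mod 32), so (16,-16,26)→(16,16,26)
reduced (well bottom): (16,16,26) with a≤c, −a<b≤a
well minimum |f| = |-16| = 16 (negative-definite)

16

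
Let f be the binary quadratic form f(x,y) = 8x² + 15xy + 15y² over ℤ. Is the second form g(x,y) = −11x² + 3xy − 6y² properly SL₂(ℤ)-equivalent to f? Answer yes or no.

D₁ = -255, D₂ = -255
f: translate: b→-1 (≡15 mod 16), so (8,15,15)→(8,-1,8)
f: flip: (8,-1,8)→(8,1,8)
f: reduced (well bottom): (8,1,8) with a≤c, −a<b≤a
g is negative-definite; reduce −g:
−g: flip: (11,-3,6)→(6,3,11)
−g: reduced (well bottom): (6,3,11) with a≤c, −a<b≤a
flip sign back: reduced form of g is (-6,-3,-11)
reduced forms (8, 1, 8) vs (-6, -3, -11) ⇒ inequivalent

no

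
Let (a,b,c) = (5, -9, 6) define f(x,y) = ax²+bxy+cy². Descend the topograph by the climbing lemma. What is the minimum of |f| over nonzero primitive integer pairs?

translate: b→1 (≡-9 mod 10), so (5,-9,6)→(5,1,2)
flip: (5,1,2)→(2,-1,5)
reduced (well bottom): (2,-1,5) with a≤c, −a<b≤a
well minimum = a = 2

2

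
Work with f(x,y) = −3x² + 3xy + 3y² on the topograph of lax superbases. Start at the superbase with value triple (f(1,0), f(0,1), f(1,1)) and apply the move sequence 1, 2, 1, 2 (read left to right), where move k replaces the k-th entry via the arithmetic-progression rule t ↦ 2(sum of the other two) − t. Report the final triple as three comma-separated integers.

start (-3,3,3) = (f(1,0),f(0,1),f(1,1))
replace slot 1: 2·(3+3) − (-3) = 15 → (15,3,3)
replace slot 2: 2·(15+3) − 3 = 33 → (15,33,3)
replace slot 1: 2·(33+3) − 15 = 57 → (57,33,3)
replace slot 2: 2·(57+3) − 33 = 87 → (57,87,3)

57,87,3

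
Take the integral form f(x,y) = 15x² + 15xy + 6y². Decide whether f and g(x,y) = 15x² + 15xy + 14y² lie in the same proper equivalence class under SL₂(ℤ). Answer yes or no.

D₁ = -135, D₂ = -615
discriminants differ ⇒ not SL₂(ℤ)-equivalent

no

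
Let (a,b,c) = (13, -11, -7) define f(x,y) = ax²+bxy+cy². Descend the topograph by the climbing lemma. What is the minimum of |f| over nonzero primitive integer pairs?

descent: ρ → (-7,11,13)  [lands on river]
river: ρ → (13,15,-5)
river: ρ → (-5,15,13)
river: ρ → (13,11,-7)
river: ρ → (-7,17,7)
river: ρ → (7,11,-13)
river: ρ → (-13,15,5)
river: ρ → (5,15,-13)
river: ρ → (-13,11,7)
river: ρ → (7,17,-7)
closes: descent 1, river 10
min |a| on river = 5

5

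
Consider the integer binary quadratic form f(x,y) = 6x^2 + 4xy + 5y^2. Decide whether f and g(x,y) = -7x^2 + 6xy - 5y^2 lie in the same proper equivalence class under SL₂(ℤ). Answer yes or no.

D₁ = -104, D₂ = -104
f: flip: (6,4,5)→(5,-4,6)
f: reduced (well bottom): (5,-4,6) with a≤c, −a<b≤a
g is negative-definite; reduce −g:
−g: flip: (7,-6,5)→(5,6,7)
−g: translate: b→-4 (≡6 mod 10), so (5,6,7)→(5,-4,6)
−g: reduced (well bottom): (5,-4,6) with a≤c, −a<b≤a
flip sign back: reduced form of g is (-5,4,-6)
reduced forms (5, -4, 6) vs (-5, 4, -6) ⇒ inequivalent

no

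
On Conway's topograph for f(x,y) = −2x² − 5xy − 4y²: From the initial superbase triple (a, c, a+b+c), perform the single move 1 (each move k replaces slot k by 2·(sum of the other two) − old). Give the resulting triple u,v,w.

start (-2,-4,-11) = (f(1,0),f(0,1),f(1,1))
replace slot 1: 2·((-4)+(-11)) − (-2) = -28 → (-28,-4,-11)

-28,-4,-11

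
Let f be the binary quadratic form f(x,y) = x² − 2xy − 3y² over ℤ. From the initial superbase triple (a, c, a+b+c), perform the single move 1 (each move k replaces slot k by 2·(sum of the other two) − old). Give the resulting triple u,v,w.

start (1,-3,-4) = (f(1,0),f(0,1),f(1,1))
replace slot 1: 2·((-3)+(-4)) − 1 = -15 → (-15,-3,-4)

-15,-3,-4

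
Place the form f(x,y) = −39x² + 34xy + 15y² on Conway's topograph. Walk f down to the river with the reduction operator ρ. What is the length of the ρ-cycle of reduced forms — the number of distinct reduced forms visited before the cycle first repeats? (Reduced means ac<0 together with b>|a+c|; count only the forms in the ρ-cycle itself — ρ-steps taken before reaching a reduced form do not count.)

D = 3496, ⌊√D⌋ = 59
river: ρ → (15,56,-6)
river: ρ → (-6,52,33)
river: ρ → (33,14,-25)
river: ρ → (-25,36,22)
river: ρ → (22,52,-9)
river: ρ → (-9,56,10)
river: ρ → (10,44,-39)
river: ρ → (-39,34,15)
ρ-cycle length = 8 (tail of 0 descent steps not counted)

8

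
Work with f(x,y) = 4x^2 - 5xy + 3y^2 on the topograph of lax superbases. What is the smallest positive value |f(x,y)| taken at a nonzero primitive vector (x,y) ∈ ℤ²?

translate: b→3 (≡-5 mod 8), so (4,-5,3)→(4,3,2)
flip: (4,3,2)→(2,-3,4)
translate: b→1 (≡-3 mod 4), so (2,-3,4)→(2,1,3)
reduced (well bottom): (2,1,3) with a≤c, −a<b≤a
well minimum = a = 2

2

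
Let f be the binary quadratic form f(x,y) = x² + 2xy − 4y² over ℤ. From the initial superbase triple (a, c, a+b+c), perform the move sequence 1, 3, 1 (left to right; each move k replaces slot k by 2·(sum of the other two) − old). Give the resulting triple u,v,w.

start (1,-4,-1) = (f(1,0),f(0,1),f(1,1))
replace slot 1: 2·((-4)+(-1)) − 1 = -11 → (-11,-4,-1)
replace slot 3: 2·((-11)+(-4)) − (-1) = -29 → (-11,-4,-29)
replace slot 1: 2·((-4)+(-29)) − (-11) = -55 → (-55,-4,-29)

-55,-4,-29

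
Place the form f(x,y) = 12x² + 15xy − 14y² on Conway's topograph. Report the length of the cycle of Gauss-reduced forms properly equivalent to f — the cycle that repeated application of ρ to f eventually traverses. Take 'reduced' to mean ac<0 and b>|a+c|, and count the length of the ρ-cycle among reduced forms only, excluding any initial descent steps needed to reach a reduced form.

D = 897, ⌊√D⌋ = 29
river: ρ → (-14,13,13)
river: ρ → (13,13,-14)
river: ρ → (-14,15,12)
river: ρ → (12,9,-17)
river: ρ → (-17,25,4)
river: ρ → (4,23,-23)
river: ρ → (-23,23,4)
river: ρ → (4,25,-17)
river: ρ → (-17,9,12)
river: ρ → (12,15,-14)
ρ-cycle length = 10 (tail of 0 descent steps not counted)

10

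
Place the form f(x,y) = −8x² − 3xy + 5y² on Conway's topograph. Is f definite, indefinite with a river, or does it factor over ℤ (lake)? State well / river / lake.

D = b²−4ac = (-3)² − 4·(-8)·5 = 169
D = 13² is a perfect square ⇒ form factors over ℤ ⇒ lakes

lake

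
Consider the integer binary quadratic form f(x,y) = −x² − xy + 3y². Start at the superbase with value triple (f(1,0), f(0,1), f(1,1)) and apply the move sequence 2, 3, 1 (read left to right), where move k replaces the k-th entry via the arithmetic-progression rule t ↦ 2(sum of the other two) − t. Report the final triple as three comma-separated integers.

start (-1,3,1) = (f(1,0),f(0,1),f(1,1))
replace slot 2: 2·((-1)+1) − 3 = -3 → (-1,-3,1)
replace slot 3: 2·((-1)+(-3)) − 1 = -9 → (-1,-3,-9)
replace slot 1: 2·((-3)+(-9)) − (-1) = -23 → (-23,-3,-9)

-23,-3,-9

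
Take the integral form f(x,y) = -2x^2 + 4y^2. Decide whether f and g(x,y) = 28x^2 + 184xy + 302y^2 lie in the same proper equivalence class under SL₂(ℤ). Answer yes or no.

D₁ = 32, D₂ = 32
river cycle of f (length 2): (-2, 4, 2), (2, 4, -2)
river cycle of g (length 2): (2, 4, -2), (-2, 4, 2)
cycles coincide ⇒ equivalent

yes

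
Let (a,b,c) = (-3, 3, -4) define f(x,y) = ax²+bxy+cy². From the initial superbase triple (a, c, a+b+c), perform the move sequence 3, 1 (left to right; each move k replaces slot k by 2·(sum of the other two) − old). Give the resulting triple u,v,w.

start (-3,-4,-4) = (f(1,0),f(0,1),f(1,1))
replace slot 3: 2·((-3)+(-4)) − (-4) = -10 → (-3,-4,-10)
replace slot 1: 2·((-4)+(-10)) − (-3) = -25 → (-25,-4,-10)

-25,-4,-10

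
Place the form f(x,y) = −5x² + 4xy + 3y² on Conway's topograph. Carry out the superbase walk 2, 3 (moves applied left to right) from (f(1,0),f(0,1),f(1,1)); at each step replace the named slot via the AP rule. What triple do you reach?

start (-5,3,2) = (f(1,0),f(0,1),f(1,1))
replace slot 2: 2·((-5)+2) − 3 = -9 → (-5,-9,2)
replace slot 3: 2·((-5)+(-9)) − 2 = -30 → (-5,-9,-30)

-5,-9,-30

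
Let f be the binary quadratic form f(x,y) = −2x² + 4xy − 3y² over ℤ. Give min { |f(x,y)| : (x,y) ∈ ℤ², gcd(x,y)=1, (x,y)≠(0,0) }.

translate: b→0 (≡-4 mod 4), so (2,-4,3)→(2,0,1)
flip: (2,0,1)→(1,0,2)
reduced (well bottom): (1,0,2) with a≤c, −a<b≤a
well minimum |f| = |-1| = 1 (negative-definite)

1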